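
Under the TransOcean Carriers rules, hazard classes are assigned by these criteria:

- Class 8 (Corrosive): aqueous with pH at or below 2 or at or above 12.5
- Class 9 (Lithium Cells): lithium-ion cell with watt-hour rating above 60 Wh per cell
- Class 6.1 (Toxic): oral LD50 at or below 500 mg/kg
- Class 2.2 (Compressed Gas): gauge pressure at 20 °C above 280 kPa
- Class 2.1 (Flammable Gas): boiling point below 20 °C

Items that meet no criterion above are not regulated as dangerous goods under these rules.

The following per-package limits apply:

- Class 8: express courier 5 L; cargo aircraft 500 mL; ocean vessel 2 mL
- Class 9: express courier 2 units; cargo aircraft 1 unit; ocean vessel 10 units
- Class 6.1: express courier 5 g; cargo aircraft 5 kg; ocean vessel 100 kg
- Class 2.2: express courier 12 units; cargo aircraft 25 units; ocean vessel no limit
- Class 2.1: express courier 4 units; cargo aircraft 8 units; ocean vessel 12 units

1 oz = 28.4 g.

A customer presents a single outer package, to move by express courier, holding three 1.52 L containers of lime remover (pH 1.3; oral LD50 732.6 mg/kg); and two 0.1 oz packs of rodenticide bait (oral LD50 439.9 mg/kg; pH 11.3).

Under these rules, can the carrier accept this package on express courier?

No

pH 1.3 meets the Class 8 criterion (Corrosive), so the lime remover is Class 8.
With oral LD50 439.9 mg/kg (≤ 500 mg/kg), the rodenticide bait falls in Class 6.1.
Class 8 quantity: three 1.52 L containers = 4.56 L.
4.56 L is within the express courier limit of 5 L for Class 8.
Class 6.1 quantity: two 0.1 oz packs = 5.68 g.
That exceeds the Class 6.1 express courier limit of 5 g.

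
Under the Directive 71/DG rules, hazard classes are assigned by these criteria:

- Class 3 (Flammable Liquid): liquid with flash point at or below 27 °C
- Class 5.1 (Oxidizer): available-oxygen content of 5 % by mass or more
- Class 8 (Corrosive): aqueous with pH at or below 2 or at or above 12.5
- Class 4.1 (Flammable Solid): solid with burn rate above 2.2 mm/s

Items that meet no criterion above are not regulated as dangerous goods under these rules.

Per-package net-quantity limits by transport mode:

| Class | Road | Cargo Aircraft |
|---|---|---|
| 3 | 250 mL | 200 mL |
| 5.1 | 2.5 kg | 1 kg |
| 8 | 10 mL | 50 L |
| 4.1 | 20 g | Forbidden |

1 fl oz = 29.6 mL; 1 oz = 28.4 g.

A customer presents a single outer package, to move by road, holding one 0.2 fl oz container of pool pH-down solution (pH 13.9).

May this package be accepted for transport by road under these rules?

Yes

Pool pH-down solution: pH 13.9 ≥ 12.5 → Class 8 (Corrosive).
Class 8 quantity: one 0.2 fl oz container = 5.92 mL.
That is within the Class 8 road limit of 10 mL.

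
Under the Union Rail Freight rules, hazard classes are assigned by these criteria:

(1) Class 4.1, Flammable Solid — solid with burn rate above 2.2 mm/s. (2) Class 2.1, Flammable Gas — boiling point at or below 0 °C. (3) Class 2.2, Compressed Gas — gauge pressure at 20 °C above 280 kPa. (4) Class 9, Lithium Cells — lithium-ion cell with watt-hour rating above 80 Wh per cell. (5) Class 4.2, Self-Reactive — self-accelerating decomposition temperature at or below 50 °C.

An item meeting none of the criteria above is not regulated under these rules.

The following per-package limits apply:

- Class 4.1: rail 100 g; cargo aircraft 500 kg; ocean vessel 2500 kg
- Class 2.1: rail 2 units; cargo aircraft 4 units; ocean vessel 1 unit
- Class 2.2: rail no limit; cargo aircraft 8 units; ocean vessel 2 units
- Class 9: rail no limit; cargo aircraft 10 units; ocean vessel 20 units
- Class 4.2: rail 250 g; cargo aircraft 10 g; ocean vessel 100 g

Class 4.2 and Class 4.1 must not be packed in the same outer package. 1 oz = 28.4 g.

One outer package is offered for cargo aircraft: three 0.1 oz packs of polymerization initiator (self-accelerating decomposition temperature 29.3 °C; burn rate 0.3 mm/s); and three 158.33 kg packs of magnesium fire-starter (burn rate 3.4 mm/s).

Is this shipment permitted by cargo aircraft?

With self-accelerating decomposition temperature 29.3 °C (≤ 50 °C), the polymerization initiator falls in Class 4.2.
Magnesium fire-starter: burn rate 3.4 mm/s > 2.2 mm/s → Class 4.1 (Flammable Solid).
Class 4.2 quantity: three 0.1 oz packs = 8.52 g.
8.52 g is within the cargo aircraft limit of 10 g for Class 4.2.
Class 4.1 quantity: three 158.33 kg packs = 474.99 kg.
474.99 kg ≤ 500 kg (cargo aircraft limit, Class 4.1) — within limit.
Class 4.2 and Class 4.1 may not share an outer package.

No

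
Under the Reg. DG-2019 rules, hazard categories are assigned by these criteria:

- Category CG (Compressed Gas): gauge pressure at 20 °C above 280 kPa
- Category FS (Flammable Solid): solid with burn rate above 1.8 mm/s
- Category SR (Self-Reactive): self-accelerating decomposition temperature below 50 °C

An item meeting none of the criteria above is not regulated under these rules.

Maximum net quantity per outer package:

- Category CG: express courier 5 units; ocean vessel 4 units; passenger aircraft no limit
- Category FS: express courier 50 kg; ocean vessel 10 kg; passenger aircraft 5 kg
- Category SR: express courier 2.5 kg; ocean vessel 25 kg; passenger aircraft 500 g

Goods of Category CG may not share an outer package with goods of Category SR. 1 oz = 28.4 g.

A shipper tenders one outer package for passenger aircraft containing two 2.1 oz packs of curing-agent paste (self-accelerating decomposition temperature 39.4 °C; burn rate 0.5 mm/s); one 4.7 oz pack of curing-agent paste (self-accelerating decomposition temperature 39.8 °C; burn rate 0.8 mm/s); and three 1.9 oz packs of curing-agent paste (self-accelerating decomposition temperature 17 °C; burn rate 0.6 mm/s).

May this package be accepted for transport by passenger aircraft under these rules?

Self-accelerating decomposition temperature 39.4 °C meets the Category SR criterion (Self-Reactive), so the curing-agent paste is Category SR.
Curing-agent paste: self-accelerating decomposition temperature 39.8 °C < 50 °C → Category SR (Self-Reactive).
The curing-agent paste has self-accelerating decomposition temperature 17 °C, which is < 50 °C, so it is Category SR (Self-Reactive).
Total Category SR: (two 2.1 oz packs = 119.28 g) + (one 4.7 oz pack = 133.48 g) + (three 1.9 oz packs = 161.88 g) = 414.64 g.
That is within the Category SR passenger aircraft limit of 500 g.

Yes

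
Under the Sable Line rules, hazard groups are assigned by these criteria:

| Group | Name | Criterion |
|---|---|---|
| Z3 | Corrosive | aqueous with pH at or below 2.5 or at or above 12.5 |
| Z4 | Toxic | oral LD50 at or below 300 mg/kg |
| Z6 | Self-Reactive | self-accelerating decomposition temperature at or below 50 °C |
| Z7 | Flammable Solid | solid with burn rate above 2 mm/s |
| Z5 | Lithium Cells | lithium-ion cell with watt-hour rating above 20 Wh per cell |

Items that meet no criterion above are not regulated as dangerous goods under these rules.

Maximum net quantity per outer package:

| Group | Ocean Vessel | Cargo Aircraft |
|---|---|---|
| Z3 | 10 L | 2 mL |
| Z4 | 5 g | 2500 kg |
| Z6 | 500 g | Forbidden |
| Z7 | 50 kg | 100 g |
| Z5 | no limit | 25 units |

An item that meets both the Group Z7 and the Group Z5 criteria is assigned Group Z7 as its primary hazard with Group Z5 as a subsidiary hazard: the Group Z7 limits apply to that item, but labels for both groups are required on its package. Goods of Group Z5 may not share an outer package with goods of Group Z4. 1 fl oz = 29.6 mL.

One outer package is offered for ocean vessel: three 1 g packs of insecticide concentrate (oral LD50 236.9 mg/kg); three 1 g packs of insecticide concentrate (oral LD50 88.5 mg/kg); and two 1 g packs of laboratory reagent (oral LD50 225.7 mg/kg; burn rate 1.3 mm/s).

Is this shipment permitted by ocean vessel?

With oral LD50 236.9 mg/kg (≤ 300 mg/kg), the insecticide concentrate falls in Group Z4.
Oral LD50 88.5 mg/kg meets the Group Z4 criterion (Toxic), so the insecticide concentrate is Group Z4.
Laboratory reagent: oral LD50 225.7 mg/kg ≤ 300 mg/kg → Group Z4 (Toxic).
Group Z4 net quantity: (three 1 g packs = 3 g) + (three 1 g packs = 3 g) + (two 1 g packs = 2 g) = 8 g.
That exceeds the Group Z4 ocean vessel limit of 5 g.

No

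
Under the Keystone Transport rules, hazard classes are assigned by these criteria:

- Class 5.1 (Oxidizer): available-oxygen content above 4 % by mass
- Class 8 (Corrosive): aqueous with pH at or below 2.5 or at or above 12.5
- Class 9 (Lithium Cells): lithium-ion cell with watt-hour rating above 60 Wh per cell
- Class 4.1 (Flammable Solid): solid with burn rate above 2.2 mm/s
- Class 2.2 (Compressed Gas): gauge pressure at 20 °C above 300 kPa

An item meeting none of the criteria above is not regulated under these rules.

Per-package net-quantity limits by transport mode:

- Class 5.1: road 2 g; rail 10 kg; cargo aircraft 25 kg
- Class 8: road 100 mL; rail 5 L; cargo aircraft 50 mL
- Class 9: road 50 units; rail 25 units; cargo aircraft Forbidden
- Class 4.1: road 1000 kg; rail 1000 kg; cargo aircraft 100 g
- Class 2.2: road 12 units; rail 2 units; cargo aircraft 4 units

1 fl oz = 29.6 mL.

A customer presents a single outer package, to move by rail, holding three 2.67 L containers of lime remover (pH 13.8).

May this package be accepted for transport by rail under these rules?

No

With pH 13.8 (≥ 12.5), the lime remover falls in Class 8.
Class 8 quantity: three 2.67 L containers = 8.01 L.
That exceeds the Class 8 rail limit of 5 L.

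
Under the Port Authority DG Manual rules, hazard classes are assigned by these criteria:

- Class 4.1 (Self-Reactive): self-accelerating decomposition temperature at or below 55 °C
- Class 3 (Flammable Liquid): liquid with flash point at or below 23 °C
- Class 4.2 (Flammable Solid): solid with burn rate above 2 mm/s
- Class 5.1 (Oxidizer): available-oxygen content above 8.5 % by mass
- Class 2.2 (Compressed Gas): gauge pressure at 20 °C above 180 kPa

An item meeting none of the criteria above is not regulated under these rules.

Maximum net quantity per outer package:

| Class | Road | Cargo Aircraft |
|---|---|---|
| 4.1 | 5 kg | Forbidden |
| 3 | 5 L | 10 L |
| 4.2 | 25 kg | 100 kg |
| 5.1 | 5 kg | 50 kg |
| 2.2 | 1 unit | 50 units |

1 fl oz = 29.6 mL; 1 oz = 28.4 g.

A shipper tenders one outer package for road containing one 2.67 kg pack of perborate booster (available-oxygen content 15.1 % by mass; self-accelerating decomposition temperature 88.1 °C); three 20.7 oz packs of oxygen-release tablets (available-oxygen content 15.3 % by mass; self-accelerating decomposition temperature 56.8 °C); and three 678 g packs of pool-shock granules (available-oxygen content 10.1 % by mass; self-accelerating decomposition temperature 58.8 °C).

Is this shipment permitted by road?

The perborate booster has available-oxygen content 15.1 % by mass, which is > 8.5 % by mass, so it is Class 5.1 (Oxidizer).
Oxygen-release tablets: available-oxygen content 15.3 % by mass > 8.5 % by mass → Class 5.1 (Oxidizer).
With available-oxygen content 10.1 % by mass (> 8.5 % by mass), the pool-shock granules fall in Class 5.1.
Class 5.1 net quantity: 2.67 kg + (three 20.7 oz packs = 1763.64 g) + (three 678 g packs = 2.034 kg) = 6467.64 g.
6467.64 g > 5 kg (road limit, Class 5.1) — over the limit.

No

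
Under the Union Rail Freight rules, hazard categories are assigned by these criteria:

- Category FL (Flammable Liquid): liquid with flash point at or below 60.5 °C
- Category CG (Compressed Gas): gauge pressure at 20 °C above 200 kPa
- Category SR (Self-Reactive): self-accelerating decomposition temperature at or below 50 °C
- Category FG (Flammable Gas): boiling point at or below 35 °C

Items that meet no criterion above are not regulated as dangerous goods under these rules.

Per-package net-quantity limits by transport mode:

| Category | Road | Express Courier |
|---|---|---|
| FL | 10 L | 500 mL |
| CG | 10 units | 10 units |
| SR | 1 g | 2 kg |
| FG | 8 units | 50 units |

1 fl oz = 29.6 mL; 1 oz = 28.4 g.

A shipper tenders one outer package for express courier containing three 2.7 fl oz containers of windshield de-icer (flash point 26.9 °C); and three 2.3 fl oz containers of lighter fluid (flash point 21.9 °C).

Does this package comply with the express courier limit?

Yes

The windshield de-icer has flash point 26.9 °C, which is ≤ 60.5 °C, so it is Category FL (Flammable Liquid).
Flash point 21.9 °C meets the Category FL criterion (Flammable Liquid), so the lighter fluid is Category FL.
Category FL net quantity: (three 2.7 fl oz containers = 239.76 mL) + (three 2.3 fl oz containers = 204.24 mL) = 444 mL.
That is within the Category FL express courier limit of 500 mL.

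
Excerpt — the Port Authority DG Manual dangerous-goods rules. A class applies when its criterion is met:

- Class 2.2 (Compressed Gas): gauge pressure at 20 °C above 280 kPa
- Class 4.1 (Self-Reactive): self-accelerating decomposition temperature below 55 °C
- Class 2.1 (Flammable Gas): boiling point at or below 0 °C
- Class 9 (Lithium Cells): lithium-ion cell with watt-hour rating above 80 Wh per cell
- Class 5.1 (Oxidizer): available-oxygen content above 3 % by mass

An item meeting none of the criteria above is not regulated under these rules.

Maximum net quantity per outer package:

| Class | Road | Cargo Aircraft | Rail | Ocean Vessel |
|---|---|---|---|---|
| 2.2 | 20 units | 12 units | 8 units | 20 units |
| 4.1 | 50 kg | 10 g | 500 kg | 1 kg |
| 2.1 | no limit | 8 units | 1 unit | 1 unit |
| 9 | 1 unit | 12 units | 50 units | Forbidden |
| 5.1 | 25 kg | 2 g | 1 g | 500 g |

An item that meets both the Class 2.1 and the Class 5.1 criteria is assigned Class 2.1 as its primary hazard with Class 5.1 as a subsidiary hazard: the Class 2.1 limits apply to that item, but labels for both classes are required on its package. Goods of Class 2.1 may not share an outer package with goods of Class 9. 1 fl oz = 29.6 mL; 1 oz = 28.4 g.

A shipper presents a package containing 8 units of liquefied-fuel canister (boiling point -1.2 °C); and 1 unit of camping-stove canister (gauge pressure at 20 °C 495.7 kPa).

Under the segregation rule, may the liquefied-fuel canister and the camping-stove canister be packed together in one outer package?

The liquefied-fuel canister has boiling point -1.2 °C, which is ≤ 0 °C, so it is Class 2.1 (Flammable Gas).
The camping-stove canister has gauge pressure at 20 °C 495.7 kPa, which is > 280 kPa, so it is Class 2.2 (Compressed Gas).
No segregation rule bars Class 2.1 with Class 2.2.

Yes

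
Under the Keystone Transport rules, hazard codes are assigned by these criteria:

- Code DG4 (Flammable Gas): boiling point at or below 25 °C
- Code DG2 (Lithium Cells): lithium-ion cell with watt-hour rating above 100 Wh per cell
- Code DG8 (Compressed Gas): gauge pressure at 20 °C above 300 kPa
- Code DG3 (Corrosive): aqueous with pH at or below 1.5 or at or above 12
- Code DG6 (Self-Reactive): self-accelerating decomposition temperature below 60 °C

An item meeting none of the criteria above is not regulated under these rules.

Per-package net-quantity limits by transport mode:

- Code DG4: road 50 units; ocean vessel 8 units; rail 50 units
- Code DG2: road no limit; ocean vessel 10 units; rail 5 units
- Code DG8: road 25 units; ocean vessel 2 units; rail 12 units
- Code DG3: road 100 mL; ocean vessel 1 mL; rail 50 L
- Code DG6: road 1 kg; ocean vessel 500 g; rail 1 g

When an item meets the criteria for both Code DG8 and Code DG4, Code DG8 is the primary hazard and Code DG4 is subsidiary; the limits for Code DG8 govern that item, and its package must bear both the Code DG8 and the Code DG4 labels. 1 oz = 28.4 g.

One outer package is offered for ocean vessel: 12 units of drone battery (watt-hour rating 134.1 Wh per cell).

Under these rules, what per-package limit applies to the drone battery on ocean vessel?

10 units

Drone battery: watt-hour rating 134.1 Wh per cell > 100 Wh per cell → Code DG2 (Lithium Cells).
The ocean vessel limit for Code DG2 is 10 units.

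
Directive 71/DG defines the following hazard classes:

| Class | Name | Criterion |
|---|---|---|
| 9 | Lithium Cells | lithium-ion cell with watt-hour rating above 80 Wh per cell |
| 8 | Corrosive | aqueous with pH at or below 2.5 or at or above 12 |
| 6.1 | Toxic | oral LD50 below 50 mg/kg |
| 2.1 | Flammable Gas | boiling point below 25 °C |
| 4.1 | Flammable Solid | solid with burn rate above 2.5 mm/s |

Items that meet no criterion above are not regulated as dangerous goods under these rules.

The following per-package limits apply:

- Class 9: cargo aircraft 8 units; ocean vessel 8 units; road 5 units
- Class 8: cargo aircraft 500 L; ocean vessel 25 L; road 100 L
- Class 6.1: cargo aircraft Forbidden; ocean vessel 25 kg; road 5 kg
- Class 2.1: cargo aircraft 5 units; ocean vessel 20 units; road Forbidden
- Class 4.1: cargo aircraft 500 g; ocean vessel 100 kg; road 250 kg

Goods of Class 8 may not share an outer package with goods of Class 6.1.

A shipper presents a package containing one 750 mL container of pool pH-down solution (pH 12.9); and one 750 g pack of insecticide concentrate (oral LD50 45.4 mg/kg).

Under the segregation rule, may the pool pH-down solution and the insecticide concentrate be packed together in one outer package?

pH 12.9 meets the Class 8 criterion (Corrosive), so the pool pH-down solution is Class 8.
Oral LD50 45.4 mg/kg meets the Class 6.1 criterion (Toxic), so the insecticide concentrate is Class 6.1.
Class 8 and Class 6.1 may not share an outer package.

No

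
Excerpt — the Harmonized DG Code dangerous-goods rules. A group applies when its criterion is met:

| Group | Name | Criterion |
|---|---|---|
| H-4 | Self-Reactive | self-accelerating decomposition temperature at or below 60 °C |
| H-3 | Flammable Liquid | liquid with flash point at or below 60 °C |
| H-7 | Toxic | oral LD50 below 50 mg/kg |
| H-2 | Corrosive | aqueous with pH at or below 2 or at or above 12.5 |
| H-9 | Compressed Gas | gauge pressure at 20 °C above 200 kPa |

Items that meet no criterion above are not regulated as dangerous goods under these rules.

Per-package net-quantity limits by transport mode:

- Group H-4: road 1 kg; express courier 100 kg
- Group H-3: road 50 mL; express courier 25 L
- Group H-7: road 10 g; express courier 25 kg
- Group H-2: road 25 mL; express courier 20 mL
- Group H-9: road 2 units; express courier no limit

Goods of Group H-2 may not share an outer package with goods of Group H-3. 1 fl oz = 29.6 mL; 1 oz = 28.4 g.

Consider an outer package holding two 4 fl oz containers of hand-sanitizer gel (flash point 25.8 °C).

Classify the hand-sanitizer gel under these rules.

Group H-3

The hand-sanitizer gel has flash point 25.8 °C, which is ≤ 60 °C, so it is Group H-3 (Flammable Liquid).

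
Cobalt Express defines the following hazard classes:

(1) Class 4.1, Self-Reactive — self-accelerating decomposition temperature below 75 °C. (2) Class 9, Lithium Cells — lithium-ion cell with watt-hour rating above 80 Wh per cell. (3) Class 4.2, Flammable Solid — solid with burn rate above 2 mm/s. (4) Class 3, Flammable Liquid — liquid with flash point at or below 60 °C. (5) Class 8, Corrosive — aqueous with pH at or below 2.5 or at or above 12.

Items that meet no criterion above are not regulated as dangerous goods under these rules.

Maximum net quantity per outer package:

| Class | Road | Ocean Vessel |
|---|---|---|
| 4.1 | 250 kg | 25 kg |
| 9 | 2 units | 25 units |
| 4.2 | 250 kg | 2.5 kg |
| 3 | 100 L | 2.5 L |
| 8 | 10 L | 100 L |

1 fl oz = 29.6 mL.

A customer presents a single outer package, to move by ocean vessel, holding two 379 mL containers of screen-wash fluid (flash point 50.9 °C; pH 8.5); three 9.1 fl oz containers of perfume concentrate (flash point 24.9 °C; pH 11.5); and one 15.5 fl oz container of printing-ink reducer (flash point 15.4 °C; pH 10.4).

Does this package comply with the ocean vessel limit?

The screen-wash fluid has flash point 50.9 °C, which is ≤ 60 °C, so it is Class 3 (Flammable Liquid).
With flash point 24.9 °C (≤ 60 °C), the perfume concentrate falls in Class 3.
The printing-ink reducer has flash point 15.4 °C, which is ≤ 60 °C, so it is Class 3 (Flammable Liquid).
Total Class 3: (two 379 mL containers = 758 mL) + (three 9.1 fl oz containers = 808.08 mL) + (one 15.5 fl oz container = 458.8 mL) = 2024.88 mL.
That is within the Class 3 ocean vessel limit of 2.5 L.

Yes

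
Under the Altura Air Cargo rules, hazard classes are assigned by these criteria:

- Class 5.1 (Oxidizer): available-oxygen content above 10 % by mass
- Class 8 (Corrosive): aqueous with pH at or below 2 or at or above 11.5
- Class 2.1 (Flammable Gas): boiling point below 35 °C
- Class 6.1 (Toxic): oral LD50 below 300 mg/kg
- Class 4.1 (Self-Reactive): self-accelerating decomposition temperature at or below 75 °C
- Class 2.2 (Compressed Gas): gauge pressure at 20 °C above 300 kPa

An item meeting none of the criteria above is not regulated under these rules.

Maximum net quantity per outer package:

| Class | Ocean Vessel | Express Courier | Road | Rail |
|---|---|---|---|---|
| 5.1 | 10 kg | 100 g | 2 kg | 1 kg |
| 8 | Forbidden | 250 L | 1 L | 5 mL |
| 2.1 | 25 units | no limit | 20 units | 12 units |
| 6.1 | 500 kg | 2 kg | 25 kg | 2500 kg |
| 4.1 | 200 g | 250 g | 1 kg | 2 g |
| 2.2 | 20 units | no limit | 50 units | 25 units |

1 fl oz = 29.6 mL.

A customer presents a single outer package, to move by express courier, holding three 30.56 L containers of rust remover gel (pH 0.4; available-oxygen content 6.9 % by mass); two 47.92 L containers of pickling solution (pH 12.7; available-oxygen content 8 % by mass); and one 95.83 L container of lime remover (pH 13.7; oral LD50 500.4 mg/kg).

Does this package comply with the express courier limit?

Rust remover gel: pH 0.4 ≤ 2 → Class 8 (Corrosive).
pH 12.7 meets the Class 8 criterion (Corrosive), so the pickling solution is Class 8.
pH 13.7 meets the Class 8 criterion (Corrosive), so the lime remover is Class 8.
Total Class 8: (three 30.56 L containers = 91.68 L) + (two 47.92 L containers = 95.84 L) + 95.83 L = 283.35 L.
283.35 L > 250 L (express courier limit, Class 8) — over the limit.

No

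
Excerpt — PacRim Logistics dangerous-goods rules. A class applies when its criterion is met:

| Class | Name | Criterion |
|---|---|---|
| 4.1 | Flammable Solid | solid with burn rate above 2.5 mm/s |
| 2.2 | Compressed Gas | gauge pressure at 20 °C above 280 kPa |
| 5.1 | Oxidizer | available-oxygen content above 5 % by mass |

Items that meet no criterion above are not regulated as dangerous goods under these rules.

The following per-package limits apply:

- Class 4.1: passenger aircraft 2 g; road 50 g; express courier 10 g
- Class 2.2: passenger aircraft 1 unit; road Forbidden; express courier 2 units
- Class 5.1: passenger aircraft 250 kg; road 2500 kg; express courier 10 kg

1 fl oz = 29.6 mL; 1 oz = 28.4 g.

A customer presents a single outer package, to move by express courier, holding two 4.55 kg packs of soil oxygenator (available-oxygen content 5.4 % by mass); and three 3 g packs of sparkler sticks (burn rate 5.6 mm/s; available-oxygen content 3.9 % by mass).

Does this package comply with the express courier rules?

Soil oxygenator: available-oxygen content 5.4 % by mass > 5 % by mass → Class 5.1 (Oxidizer).
The sparkler sticks have burn rate 5.6 mm/s, which is > 2.5 mm/s, so they are Class 4.1 (Flammable Solid).
Class 4.1 quantity: three 3 g packs = 9 g.
9 g is within the express courier limit of 10 g for Class 4.1.
Class 5.1 quantity: two 4.55 kg packs = 9.1 kg.
That is within the Class 5.1 express courier limit of 10 kg.
Every hazard class is within its express courier limit and no segregation rule is violated.

Yes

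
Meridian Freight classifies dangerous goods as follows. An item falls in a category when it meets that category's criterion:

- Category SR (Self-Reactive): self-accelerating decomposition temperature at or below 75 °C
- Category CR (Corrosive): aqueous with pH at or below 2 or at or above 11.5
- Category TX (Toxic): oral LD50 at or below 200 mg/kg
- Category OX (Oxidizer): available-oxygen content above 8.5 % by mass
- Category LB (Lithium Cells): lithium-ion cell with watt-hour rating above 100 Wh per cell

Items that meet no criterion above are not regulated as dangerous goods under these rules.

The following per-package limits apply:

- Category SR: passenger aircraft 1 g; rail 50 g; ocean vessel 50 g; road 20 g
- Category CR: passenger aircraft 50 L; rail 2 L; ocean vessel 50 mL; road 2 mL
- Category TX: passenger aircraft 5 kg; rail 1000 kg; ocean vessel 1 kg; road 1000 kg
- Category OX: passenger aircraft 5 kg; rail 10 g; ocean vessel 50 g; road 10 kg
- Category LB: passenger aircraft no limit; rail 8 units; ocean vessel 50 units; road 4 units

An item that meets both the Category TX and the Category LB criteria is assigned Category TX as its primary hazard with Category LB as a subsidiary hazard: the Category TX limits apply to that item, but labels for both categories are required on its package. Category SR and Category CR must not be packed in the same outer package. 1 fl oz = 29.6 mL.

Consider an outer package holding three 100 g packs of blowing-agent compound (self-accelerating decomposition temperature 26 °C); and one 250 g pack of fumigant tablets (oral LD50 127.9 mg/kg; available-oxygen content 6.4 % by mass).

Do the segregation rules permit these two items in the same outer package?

With self-accelerating decomposition temperature 26 °C (≤ 75 °C), the blowing-agent compound falls in Category SR.
Fumigant tablets: oral LD50 127.9 mg/kg ≤ 200 mg/kg → Category TX (Toxic).
No segregation rule bars Category SR with Category TX.

Yes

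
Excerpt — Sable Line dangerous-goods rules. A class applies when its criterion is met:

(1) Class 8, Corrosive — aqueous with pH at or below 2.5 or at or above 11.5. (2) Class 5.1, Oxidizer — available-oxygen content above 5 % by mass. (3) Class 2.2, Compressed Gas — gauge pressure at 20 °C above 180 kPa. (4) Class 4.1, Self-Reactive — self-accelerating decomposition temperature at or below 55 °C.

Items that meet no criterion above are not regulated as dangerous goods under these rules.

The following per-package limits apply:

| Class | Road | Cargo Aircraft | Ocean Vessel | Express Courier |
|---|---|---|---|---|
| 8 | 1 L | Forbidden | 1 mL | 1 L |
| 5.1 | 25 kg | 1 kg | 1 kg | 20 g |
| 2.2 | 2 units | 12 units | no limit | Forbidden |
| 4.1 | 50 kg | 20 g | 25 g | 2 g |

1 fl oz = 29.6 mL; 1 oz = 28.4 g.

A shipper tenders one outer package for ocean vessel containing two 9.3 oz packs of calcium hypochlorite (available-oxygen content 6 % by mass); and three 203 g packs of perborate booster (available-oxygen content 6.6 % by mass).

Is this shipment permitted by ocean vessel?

The calcium hypochlorite has available-oxygen content 6 % by mass, which is > 5 % by mass, so it is Class 5.1 (Oxidizer).
With available-oxygen content 6.6 % by mass (> 5 % by mass), the perborate booster falls in Class 5.1.
Class 5.1 net quantity: (two 9.3 oz packs = 528.24 g) + (three 203 g packs = 609 g) = 1137.24 g.
1137.24 g exceeds the ocean vessel limit of 1 kg for Class 5.1.

No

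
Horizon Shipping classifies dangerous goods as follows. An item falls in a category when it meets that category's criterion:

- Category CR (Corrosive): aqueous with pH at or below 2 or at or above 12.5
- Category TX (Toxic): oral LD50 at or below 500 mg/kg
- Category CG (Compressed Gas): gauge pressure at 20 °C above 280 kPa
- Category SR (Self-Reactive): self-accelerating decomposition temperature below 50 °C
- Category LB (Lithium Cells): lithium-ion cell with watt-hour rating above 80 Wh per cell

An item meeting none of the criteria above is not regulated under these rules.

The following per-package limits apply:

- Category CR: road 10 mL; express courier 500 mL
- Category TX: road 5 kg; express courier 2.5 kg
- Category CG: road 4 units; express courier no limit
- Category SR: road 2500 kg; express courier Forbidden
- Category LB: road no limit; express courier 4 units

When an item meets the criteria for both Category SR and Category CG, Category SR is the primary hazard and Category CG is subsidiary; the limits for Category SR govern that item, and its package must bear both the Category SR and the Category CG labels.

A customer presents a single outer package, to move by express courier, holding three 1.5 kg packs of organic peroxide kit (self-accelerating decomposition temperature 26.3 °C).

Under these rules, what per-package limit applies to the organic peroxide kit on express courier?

With self-accelerating decomposition temperature 26.3 °C (< 50 °C), the organic peroxide kit falls in Category SR.
The express courier limit for Category SR is Forbidden.

Forbidden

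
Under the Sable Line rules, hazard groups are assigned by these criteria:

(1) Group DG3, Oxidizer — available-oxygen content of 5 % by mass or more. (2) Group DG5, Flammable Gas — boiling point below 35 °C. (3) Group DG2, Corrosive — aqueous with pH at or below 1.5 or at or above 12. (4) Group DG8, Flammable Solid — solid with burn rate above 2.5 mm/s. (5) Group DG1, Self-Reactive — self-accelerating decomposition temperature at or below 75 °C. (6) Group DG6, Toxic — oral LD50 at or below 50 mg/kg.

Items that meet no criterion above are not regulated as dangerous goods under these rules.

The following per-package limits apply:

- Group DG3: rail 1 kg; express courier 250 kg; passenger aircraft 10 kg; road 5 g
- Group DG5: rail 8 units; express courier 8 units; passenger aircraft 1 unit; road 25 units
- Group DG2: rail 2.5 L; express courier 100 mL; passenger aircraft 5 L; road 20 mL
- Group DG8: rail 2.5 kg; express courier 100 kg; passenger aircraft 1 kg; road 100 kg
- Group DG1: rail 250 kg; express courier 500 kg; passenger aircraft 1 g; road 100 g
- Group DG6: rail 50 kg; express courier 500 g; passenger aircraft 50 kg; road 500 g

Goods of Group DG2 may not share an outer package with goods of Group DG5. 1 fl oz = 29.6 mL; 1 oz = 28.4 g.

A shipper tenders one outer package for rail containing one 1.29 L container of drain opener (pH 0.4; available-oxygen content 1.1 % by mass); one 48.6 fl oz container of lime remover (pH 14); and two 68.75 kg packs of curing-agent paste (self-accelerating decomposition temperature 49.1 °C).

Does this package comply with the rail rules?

With pH 0.4 (≤ 1.5), the drain opener falls in Group DG2.
Lime remover: pH 14 ≥ 12 → Group DG2 (Corrosive).
Self-accelerating decomposition temperature 49.1 °C meets the Group DG1 criterion (Self-Reactive), so the curing-agent paste is Group DG1.
Group DG2 net quantity: 1.29 L + (one 48.6 fl oz container = 1438.56 mL) = 2728.56 mL.
That exceeds the Group DG2 rail limit of 2.5 L.
Group DG1 quantity: two 68.75 kg packs = 137.5 kg.
137.5 kg ≤ 250 kg (rail limit, Group DG1) — within limit.
The segregation rule (Group DG2 with Group DG5) does not apply to Group DG2 with Group DG1.

No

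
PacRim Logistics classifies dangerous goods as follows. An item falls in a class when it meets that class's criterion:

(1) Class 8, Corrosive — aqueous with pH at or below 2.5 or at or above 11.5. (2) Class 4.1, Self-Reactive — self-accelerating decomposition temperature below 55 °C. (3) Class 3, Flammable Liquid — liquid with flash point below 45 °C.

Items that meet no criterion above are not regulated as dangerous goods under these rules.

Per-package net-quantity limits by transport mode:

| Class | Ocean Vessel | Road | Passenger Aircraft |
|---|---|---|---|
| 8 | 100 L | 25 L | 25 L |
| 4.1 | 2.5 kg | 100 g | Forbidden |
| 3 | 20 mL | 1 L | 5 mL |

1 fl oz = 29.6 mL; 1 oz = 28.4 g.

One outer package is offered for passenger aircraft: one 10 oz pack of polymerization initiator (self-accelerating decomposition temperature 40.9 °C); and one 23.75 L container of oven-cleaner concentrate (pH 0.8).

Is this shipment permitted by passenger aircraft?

No

Self-accelerating decomposition temperature 40.9 °C meets the Class 4.1 criterion (Self-Reactive), so the polymerization initiator is Class 4.1.
Oven-cleaner concentrate: pH 0.8 ≤ 2.5 → Class 8 (Corrosive).
Class 8 quantity: 23.75 L.
That is within the Class 8 passenger aircraft limit of 25 L.
Class 4.1 quantity: one 10 oz pack = 284 g.
By passenger aircraft, Class 4.1 is Forbidden regardless of quantity.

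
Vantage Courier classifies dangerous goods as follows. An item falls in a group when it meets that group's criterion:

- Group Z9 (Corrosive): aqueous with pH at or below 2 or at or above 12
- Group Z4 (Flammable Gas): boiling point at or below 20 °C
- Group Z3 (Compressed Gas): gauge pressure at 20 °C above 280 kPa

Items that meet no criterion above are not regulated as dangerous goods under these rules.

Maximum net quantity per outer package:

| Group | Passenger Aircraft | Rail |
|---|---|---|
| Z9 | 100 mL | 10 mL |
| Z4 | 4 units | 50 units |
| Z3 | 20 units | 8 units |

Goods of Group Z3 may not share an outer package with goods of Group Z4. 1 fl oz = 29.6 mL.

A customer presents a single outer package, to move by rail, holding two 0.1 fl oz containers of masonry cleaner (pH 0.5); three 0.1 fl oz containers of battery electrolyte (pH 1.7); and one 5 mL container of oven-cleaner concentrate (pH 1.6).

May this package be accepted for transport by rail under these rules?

No

With pH 0.5 (≤ 2), the masonry cleaner falls in Group Z9.
With pH 1.7 (≤ 2), the battery electrolyte falls in Group Z9.
Oven-cleaner concentrate: pH 1.6 ≤ 2 → Group Z9 (Corrosive).
Total Group Z9: (two 0.1 fl oz containers = 5.92 mL) + (three 0.1 fl oz containers = 8.88 mL) + 5 mL = 19.8 mL.
19.8 mL > 10 mL (rail limit, Group Z9) — over the limit.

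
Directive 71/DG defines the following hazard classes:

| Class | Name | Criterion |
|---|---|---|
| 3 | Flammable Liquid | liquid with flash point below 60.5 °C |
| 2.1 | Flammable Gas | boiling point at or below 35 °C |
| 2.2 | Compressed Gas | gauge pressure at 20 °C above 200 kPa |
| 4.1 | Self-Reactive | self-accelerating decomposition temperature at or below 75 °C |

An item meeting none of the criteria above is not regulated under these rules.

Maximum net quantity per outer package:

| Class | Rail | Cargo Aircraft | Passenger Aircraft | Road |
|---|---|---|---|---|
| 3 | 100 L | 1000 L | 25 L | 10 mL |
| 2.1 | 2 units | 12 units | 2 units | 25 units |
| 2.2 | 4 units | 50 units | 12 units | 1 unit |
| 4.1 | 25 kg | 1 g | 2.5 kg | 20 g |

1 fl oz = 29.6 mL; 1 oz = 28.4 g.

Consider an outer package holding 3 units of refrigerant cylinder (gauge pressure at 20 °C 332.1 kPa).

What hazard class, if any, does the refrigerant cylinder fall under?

Class 2.2

With gauge pressure at 20 °C 332.1 kPa (> 200 kPa), the refrigerant cylinder falls in Class 2.2.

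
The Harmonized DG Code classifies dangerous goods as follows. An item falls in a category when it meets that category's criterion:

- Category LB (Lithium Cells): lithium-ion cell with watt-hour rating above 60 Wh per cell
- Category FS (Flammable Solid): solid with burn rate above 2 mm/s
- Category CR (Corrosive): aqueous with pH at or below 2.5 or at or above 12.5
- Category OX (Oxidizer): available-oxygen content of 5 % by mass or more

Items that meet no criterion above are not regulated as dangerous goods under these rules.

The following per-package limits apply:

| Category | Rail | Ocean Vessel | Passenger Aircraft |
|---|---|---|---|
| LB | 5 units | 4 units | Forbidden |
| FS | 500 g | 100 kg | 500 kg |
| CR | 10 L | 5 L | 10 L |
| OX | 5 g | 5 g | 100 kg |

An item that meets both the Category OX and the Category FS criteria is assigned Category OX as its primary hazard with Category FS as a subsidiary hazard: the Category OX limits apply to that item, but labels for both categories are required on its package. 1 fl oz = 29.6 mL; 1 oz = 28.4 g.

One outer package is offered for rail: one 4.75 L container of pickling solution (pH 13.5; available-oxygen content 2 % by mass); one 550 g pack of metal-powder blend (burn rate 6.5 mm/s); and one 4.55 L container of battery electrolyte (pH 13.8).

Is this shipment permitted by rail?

With pH 13.5 (≥ 12.5), the pickling solution falls in Category CR.
With burn rate 6.5 mm/s (> 2 mm/s), the metal-powder blend falls in Category FS.
Battery electrolyte: pH 13.8 ≥ 12.5 → Category CR (Corrosive).
Category FS quantity: 550 g.
550 g > 500 g (rail limit, Category FS) — over the limit.
Total Category CR: 4.75 L + 4.55 L = 9.3 L.
That is within the Category CR rail limit of 10 L.

No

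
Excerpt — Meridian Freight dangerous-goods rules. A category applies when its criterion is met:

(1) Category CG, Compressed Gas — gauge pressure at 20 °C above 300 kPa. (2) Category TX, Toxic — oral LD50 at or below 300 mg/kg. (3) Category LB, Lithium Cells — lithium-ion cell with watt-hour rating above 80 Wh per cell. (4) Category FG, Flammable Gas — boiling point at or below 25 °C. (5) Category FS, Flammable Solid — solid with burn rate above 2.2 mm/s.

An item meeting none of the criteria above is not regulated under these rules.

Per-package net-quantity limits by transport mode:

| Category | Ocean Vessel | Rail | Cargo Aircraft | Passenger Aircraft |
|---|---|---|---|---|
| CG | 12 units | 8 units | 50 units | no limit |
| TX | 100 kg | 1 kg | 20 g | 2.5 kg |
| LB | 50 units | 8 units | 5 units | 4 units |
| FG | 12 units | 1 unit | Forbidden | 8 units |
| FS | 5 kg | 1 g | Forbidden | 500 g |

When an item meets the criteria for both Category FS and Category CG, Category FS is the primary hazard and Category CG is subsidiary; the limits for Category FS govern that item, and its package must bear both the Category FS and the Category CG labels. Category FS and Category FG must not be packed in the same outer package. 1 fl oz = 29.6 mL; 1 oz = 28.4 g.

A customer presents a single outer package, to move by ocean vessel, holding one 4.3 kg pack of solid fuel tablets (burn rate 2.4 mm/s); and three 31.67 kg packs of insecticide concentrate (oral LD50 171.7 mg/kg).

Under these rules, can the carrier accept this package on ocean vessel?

Yes

With burn rate 2.4 mm/s (> 2.2 mm/s), the solid fuel tablets fall in Category FS.
The insecticide concentrate has oral LD50 171.7 mg/kg, which is ≤ 300 mg/kg, so it is Category TX (Toxic).
Category TX quantity: three 31.67 kg packs = 95.01 kg.
95.01 kg is within the ocean vessel limit of 100 kg for Category TX.
Category FS quantity: 4.3 kg.
4.3 kg ≤ 5 kg (ocean vessel limit, Category FS) — within limit.
The segregation rule (Category FS with Category FG) does not apply to Category TX with Category FS.
Every hazard category is within its ocean vessel limit and no segregation rule is violated.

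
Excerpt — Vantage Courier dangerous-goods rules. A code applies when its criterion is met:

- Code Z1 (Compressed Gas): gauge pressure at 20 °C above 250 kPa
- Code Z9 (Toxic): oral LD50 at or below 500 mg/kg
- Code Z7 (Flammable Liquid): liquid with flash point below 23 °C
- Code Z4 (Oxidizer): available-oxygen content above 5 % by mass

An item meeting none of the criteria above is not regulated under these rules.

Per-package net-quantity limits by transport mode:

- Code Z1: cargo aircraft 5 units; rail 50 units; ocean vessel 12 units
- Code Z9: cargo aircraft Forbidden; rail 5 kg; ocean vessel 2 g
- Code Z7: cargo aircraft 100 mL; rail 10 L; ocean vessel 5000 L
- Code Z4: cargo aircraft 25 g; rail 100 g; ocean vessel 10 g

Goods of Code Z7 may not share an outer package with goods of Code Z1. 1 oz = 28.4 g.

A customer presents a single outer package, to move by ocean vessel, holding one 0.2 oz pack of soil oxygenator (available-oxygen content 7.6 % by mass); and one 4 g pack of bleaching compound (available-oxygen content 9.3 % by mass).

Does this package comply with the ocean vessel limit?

Yes

Available-oxygen content 7.6 % by mass meets the Code Z4 criterion (Oxidizer), so the soil oxygenator is Code Z4.
Bleaching compound: available-oxygen content 9.3 % by mass > 5 % by mass → Code Z4 (Oxidizer).
Total Code Z4: (one 0.2 oz pack = 5.68 g) + 4 g = 9.68 g.
9.68 g ≤ 10 g (ocean vessel limit, Code Z4) — within limit.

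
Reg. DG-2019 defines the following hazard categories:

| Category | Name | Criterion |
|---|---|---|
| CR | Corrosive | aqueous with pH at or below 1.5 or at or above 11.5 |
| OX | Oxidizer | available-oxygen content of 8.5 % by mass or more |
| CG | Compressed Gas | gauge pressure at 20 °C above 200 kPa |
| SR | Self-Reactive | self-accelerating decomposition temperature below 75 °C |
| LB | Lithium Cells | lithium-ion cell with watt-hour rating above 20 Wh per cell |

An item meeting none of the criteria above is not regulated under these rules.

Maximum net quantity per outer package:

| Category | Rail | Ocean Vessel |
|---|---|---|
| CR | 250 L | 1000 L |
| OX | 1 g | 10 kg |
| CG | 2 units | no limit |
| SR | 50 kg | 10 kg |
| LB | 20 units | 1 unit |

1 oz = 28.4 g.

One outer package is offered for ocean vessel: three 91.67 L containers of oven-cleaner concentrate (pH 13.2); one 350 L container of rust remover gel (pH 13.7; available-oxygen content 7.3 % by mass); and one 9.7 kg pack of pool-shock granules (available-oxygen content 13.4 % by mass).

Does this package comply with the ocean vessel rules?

Oven-cleaner concentrate: pH 13.2 ≥ 11.5 → Category CR (Corrosive).
The rust remover gel has pH 13.7, which is ≥ 11.5, so it is Category CR (Corrosive).
Available-oxygen content 13.4 % by mass meets the Category OX criterion (Oxidizer), so the pool-shock granules are Category OX.
Category CR net quantity: (three 91.67 L containers = 275.01 L) + 350 L = 625.01 L.
625.01 L ≤ 1000 L (ocean vessel limit, Category CR) — within limit.
Category OX quantity: 9.7 kg.
That is within the Category OX ocean vessel limit of 10 kg.
Every hazard category is within its ocean vessel limit and no segregation rule is violated.

Yes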